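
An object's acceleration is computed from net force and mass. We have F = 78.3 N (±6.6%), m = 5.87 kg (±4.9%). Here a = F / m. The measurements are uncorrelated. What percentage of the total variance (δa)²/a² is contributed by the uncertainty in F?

(δa/a)² = (1·δF/F)² + (-1·δm/m)²
  F term: (1×0.0660)² = 0.00436
  m term: (-1×0.0490)² = 0.00240
Total = 0.00676. Share from F = 0.00436/0.00676 = 0.645.

64.5%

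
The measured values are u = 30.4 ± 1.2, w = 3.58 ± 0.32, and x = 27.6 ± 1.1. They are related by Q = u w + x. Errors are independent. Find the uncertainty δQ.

Let p = u·w = 109. δp/p = √((1·δu/u)² + (1·δw/w)²) = √(0.00156 + 0.00799) = 0.0977, so δp = 10.6.
Q = p + x: δQ = √(δp² + δx²) = √(113 + 1.21) = 10.7

10.7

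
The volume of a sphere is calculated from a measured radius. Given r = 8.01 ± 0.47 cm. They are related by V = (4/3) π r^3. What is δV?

V ∝ r^3, so δV/V = |3| · δr/r = 3 × 0.0587 = 0.176.
V = 2150 cm^3, so δV = 0.176 × 2150 = 379 cm^3.

379 cm^3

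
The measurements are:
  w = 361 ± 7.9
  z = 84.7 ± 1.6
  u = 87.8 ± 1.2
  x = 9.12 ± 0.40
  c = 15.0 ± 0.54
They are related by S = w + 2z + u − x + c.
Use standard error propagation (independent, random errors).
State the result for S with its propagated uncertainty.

For a sum/difference, combine absolute errors in quadrature:
  (δw)² = 62.4;  (2·δz)² = 10.2;  (δu)² = 1.44;  (δx)² = 0.160;  (δc)² = 0.292
δS = √(74.5) = 8.63
S = 624.

624 ± 8.63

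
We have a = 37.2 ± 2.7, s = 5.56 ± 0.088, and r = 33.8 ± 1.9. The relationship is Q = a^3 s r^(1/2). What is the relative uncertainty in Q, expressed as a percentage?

22.0%

Products/powers → add relative errors in quadrature, weighted by exponent:
  (3·δa/a)² = (3×0.0726)² = 0.0474;  (1·δs/s)² = (1×0.0158)² = 0.000251;  (½·δr/r)² = (0.5×0.0562)² = 0.000790
δQ/Q = √(0.0485) = 0.220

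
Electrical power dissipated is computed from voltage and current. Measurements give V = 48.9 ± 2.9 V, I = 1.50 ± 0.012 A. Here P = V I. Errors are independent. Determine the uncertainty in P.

4.39 W

For a monomial P ∝ V, I, fractional errors add in quadrature:
  (1·δV/V)² = (1×0.0593)² = 0.00352;  (1·δI/I)² = (1×0.00800)² = 6.4e-05
δP/P = √(0.00358) = 0.0598
P = 73.3 W, so δP = 0.0598 × 73.3 = 4.39 W.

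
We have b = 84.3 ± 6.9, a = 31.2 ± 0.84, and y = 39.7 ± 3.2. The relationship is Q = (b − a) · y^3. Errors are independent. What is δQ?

Let u = b − a = 53.1. δu = √(δb² + δa²) = √(47.6 + 0.706) = 6.95, so δu/u = 0.131.
Q is then a monomial in u, y:
δQ/Q = √((δu/u)² + (3·δy/y)²) = √(0.0171 + 0.0585) = 0.275
Q = 3.32e+06, so δQ = 0.275 × 3.32e+06 = 9.14e+05.

9.14e+05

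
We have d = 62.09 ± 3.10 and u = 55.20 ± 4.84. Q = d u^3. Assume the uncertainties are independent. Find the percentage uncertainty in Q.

Relative error in a monomial: (δQ/Q)² = Σ (nᵢ · δxᵢ/xᵢ)².
  (1·δd/d)² = (1×0.0499)² = 0.00249;  (3·δu/u)² = (3×0.0877)² = 0.0692
δQ/Q = √(0.0717) = 0.268

26.8%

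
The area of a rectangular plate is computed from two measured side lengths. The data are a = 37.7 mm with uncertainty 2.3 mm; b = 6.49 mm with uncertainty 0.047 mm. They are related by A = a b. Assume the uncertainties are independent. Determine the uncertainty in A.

15.0 mm^2

A is a product of powers, so relative uncertainties combine in quadrature:
  (1·δa/a)² = (1×0.0610)² = 0.00372;  (1·δb/b)² = (1×0.00724)² = 5.24e-05
δA/A = √(0.00377) = 0.0614
A = 245 mm^2, so δA = 0.0614 × 245 = 15.0 mm^2.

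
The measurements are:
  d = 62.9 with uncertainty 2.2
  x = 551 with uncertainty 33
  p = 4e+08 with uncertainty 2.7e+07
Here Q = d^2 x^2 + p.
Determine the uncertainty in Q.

Let w = d^2·x^2 = 1.2e+09. δw/w = √((2·δd/d)² + (2·δx/x)²) = √(0.00489 + 0.0143) = 0.139, so δw = 1.67e+08.
Q = w + p: δQ = √(δw² + δp²) = √(2.78e+16 + 7.29e+14) = 1.69e+08

1.69e+08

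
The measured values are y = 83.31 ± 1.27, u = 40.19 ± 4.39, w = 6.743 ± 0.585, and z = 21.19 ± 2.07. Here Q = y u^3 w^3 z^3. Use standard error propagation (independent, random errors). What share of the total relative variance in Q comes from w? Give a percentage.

25.9%

(δQ/Q)² = (1·δy/y)² + (3·δu/u)² + (3·δw/w)² + (3·δz/z)²
  y term: (1×0.0152)² = 0.000232
  u term: (3×0.109)² = 0.107
  w term: (3×0.0868)² = 0.0677
  z term: (3×0.0977)² = 0.0859
Total = 0.261. Share from w = 0.0677/0.261 = 0.259.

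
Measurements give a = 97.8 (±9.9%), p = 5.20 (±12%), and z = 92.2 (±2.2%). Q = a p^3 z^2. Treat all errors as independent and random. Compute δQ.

Since Q is a product/quotient, work with relative uncertainties:
  (1·δa/a)² = (1×0.0990)² = 0.00980;  (3·δp/p)² = (3×0.120)² = 0.130;  (2·δz/z)² = (2×0.0220)² = 0.00194
δQ/Q = √(0.141) = 0.376
Q = 1.17e+08, so δQ = 0.376 × 1.17e+08 = 4.39e+07.

4.39e+07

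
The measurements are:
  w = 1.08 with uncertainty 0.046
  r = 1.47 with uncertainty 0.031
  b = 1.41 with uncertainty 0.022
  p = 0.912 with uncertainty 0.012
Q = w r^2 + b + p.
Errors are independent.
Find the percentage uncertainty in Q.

Let h = w·r^2 = 2.33. δh/h = √((1·δw/w)² + (2·δr/r)²) = √(0.00181 + 0.00178) = 0.0599, so δh = 0.140.
Q = h + b + p: δQ = √(δh² + δb² + δp²) = √(0.0196 + 0.000484 + 0.000144) = 0.142
Q = 4.66, so δQ/Q = 0.142/4.66 = 0.0305.

3.05%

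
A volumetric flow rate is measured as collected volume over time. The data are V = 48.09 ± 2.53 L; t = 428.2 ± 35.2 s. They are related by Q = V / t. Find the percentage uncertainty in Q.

9.76%

For a monomial Q ∝ V, t^-1, fractional errors add in quadrature:
  (1·δV/V)² = (1×0.0526)² = 0.00277;  (-1·δt/t)² = (-1×0.0822)² = 0.00676
δQ/Q = √(0.00953) = 0.0976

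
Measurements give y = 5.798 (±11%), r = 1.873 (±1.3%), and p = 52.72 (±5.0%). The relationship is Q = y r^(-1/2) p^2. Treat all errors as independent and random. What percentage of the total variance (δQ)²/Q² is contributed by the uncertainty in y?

(δQ/Q)² = (1·δy/y)² + (−½·δr/r)² + (2·δp/p)²
  y term: (1×0.110)² = 0.0121
  r term: (-0.5×0.0130)² = 4.23e-05
  p term: (2×0.0500)² = 0.0100
Total = 0.0221. Share from y = 0.0121/0.0221 = 0.546.

54.6%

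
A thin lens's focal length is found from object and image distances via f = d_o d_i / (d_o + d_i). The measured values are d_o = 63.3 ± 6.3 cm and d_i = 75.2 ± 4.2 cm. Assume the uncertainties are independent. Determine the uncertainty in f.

2.05 cm

∂f/∂d_o = (d_i/(d_o+d_i))² = 0.295;  ∂f/∂d_i = (d_o/(d_o+d_i))² = 0.209
δf = √((∂f/∂d_o · δd_o)² + (∂f/∂d_i · δd_i)²) = √(3.45 + 0.770) = 2.05 cm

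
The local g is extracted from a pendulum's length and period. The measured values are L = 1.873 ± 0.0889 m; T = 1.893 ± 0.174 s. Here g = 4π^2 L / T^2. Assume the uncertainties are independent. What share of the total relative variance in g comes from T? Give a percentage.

(δg/g)² = (1·δL/L)² + (-2·δT/T)²
  L term: (1×0.0475)² = 0.00225
  T term: (-2×0.0919)² = 0.0338
Total = 0.0360. Share from T = 0.0338/0.0360 = 0.938.

93.8%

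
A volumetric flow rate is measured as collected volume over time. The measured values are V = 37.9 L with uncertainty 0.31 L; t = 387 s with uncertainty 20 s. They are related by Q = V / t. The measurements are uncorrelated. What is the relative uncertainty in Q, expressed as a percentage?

5.23%

Since Q is a product/quotient, work with relative uncertainties:
  (1·δV/V)² = (1×0.00818)² = 6.69e-05;  (-1·δt/t)² = (-1×0.0517)² = 0.00267
δQ/Q = √(0.00274) = 0.0523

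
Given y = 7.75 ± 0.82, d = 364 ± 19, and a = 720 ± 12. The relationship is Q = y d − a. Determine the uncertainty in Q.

333

Let p = y·d = 2820. δp/p = √((1·δy/y)² + (1·δd/d)²) = √(0.0112 + 0.00272) = 0.118, so δp = 333.
Q = p − a: δQ = √(δp² + δa²) = √(1.11e+05 + 144) = 333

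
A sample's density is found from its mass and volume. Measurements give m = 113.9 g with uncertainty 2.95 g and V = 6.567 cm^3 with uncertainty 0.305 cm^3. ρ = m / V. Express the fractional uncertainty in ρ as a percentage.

5.32%

Since ρ is a product/quotient, work with relative uncertainties:
  (1·δm/m)² = (1×0.0259)² = 0.000671;  (-1·δV/V)² = (-1×0.0464)² = 0.00216
δρ/ρ = √(0.00283) = 0.0532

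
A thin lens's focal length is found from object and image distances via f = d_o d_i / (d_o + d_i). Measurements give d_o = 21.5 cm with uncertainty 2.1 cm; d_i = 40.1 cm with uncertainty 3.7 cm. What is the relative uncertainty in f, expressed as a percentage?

7.13%

∂f/∂d_o = (d_i/(d_o+d_i))² = 0.424;  ∂f/∂d_i = (d_o/(d_o+d_i))² = 0.122
δf = √((∂f/∂d_o · δd_o)² + (∂f/∂d_i · δd_i)²) = √(0.792 + 0.203) = 0.998 cm
f = 14.0 cm, so δf/f = 0.998/14.0 = 0.0713.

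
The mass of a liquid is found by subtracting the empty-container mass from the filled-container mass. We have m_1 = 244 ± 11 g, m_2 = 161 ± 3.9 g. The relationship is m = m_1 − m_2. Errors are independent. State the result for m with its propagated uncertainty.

m is a linear combination, so absolute uncertainties add in quadrature:
  (δm_1)² = 121;  (δm_2)² = 15.2
δm = √(136) = 11.7 g
m = 83.0 g.

83.0 ± 11.7 g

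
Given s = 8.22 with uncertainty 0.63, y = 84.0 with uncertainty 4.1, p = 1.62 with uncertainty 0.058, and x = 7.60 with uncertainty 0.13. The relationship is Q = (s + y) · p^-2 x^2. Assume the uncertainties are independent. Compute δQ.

185

Let u = s + y = 92.2. δu = √(δs² + δy²) = √(0.397 + 16.8) = 4.15, so δu/u = 0.0450.
Q is then a monomial in u, p, x:
δQ/Q = √((δu/u)² + (-2·δp/p)² + (2·δx/x)²) = √(0.00202 + 0.00513 + 0.00117) = 0.0912
Q = 2030, so δQ = 0.0912 × 2030 = 185.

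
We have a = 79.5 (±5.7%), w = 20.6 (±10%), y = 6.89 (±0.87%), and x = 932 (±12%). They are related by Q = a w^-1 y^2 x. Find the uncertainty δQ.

For a monomial Q ∝ a, w^-1, y^2, x, fractional errors add in quadrature:
  (1·δa/a)² = (1×0.0570)² = 0.00325;  (-1·δw/w)² = (-1×0.100)² = 0.0100;  (2·δy/y)² = (2×0.00870)² = 0.000303;  (1·δx/x)² = (1×0.120)² = 0.0144
δQ/Q = √(0.0280) = 0.167
Q = 1.71e+05, so δQ = 0.167 × 1.71e+05 = 28500.

28500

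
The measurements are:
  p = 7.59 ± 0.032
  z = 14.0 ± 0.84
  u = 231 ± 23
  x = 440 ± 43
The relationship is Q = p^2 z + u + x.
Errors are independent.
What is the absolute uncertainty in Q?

Let w = p^2·z = 807. δw/w = √((2·δp/p)² + (1·δz/z)²) = √(7.11e-05 + 0.00360) = 0.0606, so δw = 48.9.
Q = w + u + x: δQ = √(δw² + δu² + δx²) = √(2390 + 529 + 1850) = 69.0

69.0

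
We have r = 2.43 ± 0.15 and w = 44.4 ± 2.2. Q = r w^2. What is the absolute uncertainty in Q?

559

For a monomial Q ∝ r, w^2, fractional errors add in quadrature:
  (1·δr/r)² = (1×0.0617)² = 0.00381;  (2·δw/w)² = (2×0.0495)² = 0.00982
δQ/Q = √(0.0136) = 0.117
Q = 4790, so δQ = 0.117 × 4790 = 559.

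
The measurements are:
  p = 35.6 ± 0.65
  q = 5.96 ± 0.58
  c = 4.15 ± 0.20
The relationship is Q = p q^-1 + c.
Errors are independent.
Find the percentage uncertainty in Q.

6.17%

Let w = p·q^-1 = 5.97. δw/w = √((1·δp/p)² + (-1·δq/q)²) = √(0.000333 + 0.00947) = 0.0990, so δw = 0.591.
Q = w + c: δQ = √(δw² + δc²) = √(0.350 + 0.0400) = 0.624
Q = 10.1, so δQ/Q = 0.624/10.1 = 0.0617.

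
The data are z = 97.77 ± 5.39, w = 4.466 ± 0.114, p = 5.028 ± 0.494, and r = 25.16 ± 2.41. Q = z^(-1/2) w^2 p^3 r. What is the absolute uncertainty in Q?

2030

Relative error in a monomial: (δQ/Q)² = Σ (nᵢ · δxᵢ/xᵢ)².
  (−½·δz/z)² = (-0.5×0.0551)² = 0.000760;  (2·δw/w)² = (2×0.0255)² = 0.00261;  (3·δp/p)² = (3×0.0982)² = 0.0869;  (1·δr/r)² = (1×0.0958)² = 0.00918
δQ/Q = √(0.0994) = 0.315
Q = 6451, so δQ = 0.315 × 6451 = 2030.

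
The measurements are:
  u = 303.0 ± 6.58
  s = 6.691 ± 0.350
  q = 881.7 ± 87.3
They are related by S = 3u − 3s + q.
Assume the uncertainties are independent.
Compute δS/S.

Absolute uncertainties add in quadrature for a linear combination:
  (3·δu)² = 390;  (3·δs)² = 1.10;  (δq)² = 7620
δS = √(8010) = 89.5
S = 1771, so δS/S = 89.5/1771 = 0.0506.

0.0506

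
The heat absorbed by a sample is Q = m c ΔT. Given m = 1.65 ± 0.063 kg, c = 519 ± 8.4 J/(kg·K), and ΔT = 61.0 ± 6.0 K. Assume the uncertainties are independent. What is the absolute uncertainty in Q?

Relative error in a monomial: (δQ/Q)² = Σ (nᵢ · δxᵢ/xᵢ)².
  (1·δm/m)² = (1×0.0382)² = 0.00146;  (1·δc/c)² = (1×0.0162)² = 0.000262;  (1·δΔT/ΔT)² = (1×0.0984)² = 0.00967
δQ/Q = √(0.0114) = 0.107
Q = 52200 J, so δQ = 0.107 × 52200 = 5580 J.

5580 J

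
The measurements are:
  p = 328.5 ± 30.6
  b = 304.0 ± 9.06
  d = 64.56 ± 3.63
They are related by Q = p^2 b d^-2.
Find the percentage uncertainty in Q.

22.0%

Q is a product of powers, so relative uncertainties combine in quadrature:
  (2·δp/p)² = (2×0.0932)² = 0.0347;  (1·δb/b)² = (1×0.0298)² = 0.000888;  (-2·δd/d)² = (-2×0.0562)² = 0.0126
δQ/Q = √(0.0482) = 0.220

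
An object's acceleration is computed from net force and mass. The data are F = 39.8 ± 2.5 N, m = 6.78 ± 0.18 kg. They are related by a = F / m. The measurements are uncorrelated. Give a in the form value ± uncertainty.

5.87 ± 0.400 m/s^2

Products/powers → add relative errors in quadrature, weighted by exponent:
  (1·δF/F)² = (1×0.0628)² = 0.00395;  (-1·δm/m)² = (-1×0.0265)² = 0.000705
δa/a = √(0.00465) = 0.0682
a = 5.87 m/s^2, so δa = 0.0682 × 5.87 = 0.400 m/s^2.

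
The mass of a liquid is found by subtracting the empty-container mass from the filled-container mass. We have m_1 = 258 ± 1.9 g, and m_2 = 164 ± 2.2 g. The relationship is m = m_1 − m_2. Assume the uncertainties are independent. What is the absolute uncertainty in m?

For a sum/difference, combine absolute errors in quadrature:
  (δm_1)² = 3.61;  (δm_2)² = 4.84
δm = √(8.45) = 2.91 g

2.91 g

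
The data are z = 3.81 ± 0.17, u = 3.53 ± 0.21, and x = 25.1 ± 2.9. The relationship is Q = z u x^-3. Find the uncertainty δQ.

0.000302

Since Q is a product/quotient, work with relative uncertainties:
  (1·δz/z)² = (1×0.0446)² = 0.00199;  (1·δu/u)² = (1×0.0595)² = 0.00354;  (-3·δx/x)² = (-3×0.116)² = 0.120
δQ/Q = √(0.126) = 0.355
Q = 0.000851, so δQ = 0.355 × 0.000851 = 0.000302.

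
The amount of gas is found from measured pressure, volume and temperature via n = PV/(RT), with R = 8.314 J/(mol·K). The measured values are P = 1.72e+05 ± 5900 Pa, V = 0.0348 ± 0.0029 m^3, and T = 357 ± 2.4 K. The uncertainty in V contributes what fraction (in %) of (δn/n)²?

85.0%

(δn/n)² = (1·δP/P)² + (1·δV/V)² + (-1·δT/T)²
  P term: (1×0.0343)² = 0.00118
  V term: (1×0.0833)² = 0.00694
  T term: (-1×0.00672)² = 4.52e-05
Total = 0.00817. Share from V = 0.00694/0.00817 = 0.850.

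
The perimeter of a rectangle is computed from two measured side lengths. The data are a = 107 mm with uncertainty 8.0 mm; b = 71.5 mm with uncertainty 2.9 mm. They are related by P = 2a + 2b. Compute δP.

17.0 mm

Absolute uncertainties add in quadrature for a linear combination:
  (2·δa)² = 256;  (2·δb)² = 33.6
δP = √(290) = 17.0 mm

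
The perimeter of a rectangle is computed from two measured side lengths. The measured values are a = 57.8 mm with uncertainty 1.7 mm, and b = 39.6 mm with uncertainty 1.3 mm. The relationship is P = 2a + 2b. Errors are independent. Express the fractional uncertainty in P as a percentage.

2.20%

Absolute uncertainties add in quadrature for a linear combination:
  (2·δa)² = 11.6;  (2·δb)² = 6.76
δP = √(18.3) = 4.28 mm
P = 195 mm, so δP/P = 4.28/195 = 0.0220.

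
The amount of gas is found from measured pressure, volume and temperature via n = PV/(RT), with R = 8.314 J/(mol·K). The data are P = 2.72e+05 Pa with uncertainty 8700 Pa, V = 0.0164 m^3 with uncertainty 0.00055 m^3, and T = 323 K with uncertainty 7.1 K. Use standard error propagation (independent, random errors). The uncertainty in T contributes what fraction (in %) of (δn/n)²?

18.4%

(δn/n)² = (1·δP/P)² + (1·δV/V)² + (-1·δT/T)²
  P term: (1×0.0320)² = 0.00102
  V term: (1×0.0335)² = 0.00112
  T term: (-1×0.0220)² = 0.000483
Total = 0.00263. Share from T = 0.000483/0.00263 = 0.184.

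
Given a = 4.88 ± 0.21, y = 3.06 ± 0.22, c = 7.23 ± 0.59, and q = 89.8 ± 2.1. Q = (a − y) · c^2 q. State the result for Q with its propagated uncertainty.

8540 ± 2010

Let u = a − y = 1.82. δu = √(δa² + δy²) = √(0.0441 + 0.0484) = 0.304, so δu/u = 0.167.
Q is then a monomial in u, c, q:
δQ/Q = √((δu/u)² + (2·δc/c)² + (1·δq/q)²) = √(0.0279 + 0.0266 + 0.000547) = 0.235
Q = 8540, so δQ = 0.235 × 8540 = 2010.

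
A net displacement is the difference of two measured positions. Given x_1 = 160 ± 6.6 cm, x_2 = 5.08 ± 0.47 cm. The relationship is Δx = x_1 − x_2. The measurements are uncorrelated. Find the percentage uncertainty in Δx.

4.27%

Sums and differences: (δΔx)² = Σ (cᵢ δxᵢ)².
  (δx_1)² = 43.6;  (δx_2)² = 0.221
δΔx = √(43.8) = 6.62 cm
Δx = 155 cm, so δΔx/Δx = 6.62/155 = 0.0427.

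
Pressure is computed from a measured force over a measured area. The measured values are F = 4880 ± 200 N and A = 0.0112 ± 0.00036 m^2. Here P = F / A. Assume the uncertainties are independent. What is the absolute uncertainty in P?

For a monomial P ∝ F, A^-1, fractional errors add in quadrature:
  (1·δF/F)² = (1×0.0410)² = 0.00168;  (-1·δA/A)² = (-1×0.0321)² = 0.00103
δP/P = √(0.00271) = 0.0521
P = 4.36e+05 Pa, so δP = 0.0521 × 4.36e+05 = 22700 Pa.

22700 Pa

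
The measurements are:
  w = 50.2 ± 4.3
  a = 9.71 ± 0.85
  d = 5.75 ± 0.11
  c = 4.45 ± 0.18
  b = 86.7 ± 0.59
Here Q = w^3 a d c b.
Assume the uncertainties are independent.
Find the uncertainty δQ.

Q is a product of powers, so relative uncertainties combine in quadrature:
  (3·δw/w)² = (3×0.0857)² = 0.0660;  (1·δa/a)² = (1×0.0875)² = 0.00766;  (1·δd/d)² = (1×0.0191)² = 0.000366;  (1·δc/c)² = (1×0.0404)² = 0.00164;  (1·δb/b)² = (1×0.00681)² = 4.63e-05
δQ/Q = √(0.0757) = 0.275
Q = 2.73e+09, so δQ = 0.275 × 2.73e+09 = 7.5e+08.

7.5e+08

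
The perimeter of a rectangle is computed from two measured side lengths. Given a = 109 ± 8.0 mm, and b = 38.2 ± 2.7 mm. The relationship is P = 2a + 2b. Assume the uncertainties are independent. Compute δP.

16.9 mm

Each term contributes (cᵢ δxᵢ)² to (δP)²:
  (2·δa)² = 256;  (2·δb)² = 29.2
δP = √(285) = 16.9 mm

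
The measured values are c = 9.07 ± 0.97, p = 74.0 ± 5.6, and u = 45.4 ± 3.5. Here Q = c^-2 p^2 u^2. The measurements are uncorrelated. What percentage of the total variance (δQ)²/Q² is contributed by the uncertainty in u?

(δQ/Q)² = (-2·δc/c)² + (2·δp/p)² + (2·δu/u)²
  c term: (-2×0.107)² = 0.0457
  p term: (2×0.0757)² = 0.0229
  u term: (2×0.0771)² = 0.0238
Total = 0.0924. Share from u = 0.0238/0.0924 = 0.257.

25.7%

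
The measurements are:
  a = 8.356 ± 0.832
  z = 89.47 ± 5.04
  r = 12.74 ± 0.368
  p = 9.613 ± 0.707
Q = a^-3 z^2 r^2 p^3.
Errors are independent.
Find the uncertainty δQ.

For a monomial Q ∝ a^-3, z^2, r^2, p^3, fractional errors add in quadrature:
  (-3·δa/a)² = (-3×0.0996)² = 0.0892;  (2·δz/z)² = (2×0.0563)² = 0.0127;  (2·δr/r)² = (2×0.0289)² = 0.00334;  (3·δp/p)² = (3×0.0735)² = 0.0487
δQ/Q = √(0.154) = 0.392
Q = 1.978e+06, so δQ = 0.392 × 1.978e+06 = 7.76e+05.

7.76e+05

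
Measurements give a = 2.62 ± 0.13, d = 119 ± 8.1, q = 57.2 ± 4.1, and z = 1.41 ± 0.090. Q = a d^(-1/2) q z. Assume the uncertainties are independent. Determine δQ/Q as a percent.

11.3%

Since Q is a product/quotient, work with relative uncertainties:
  (1·δa/a)² = (1×0.0496)² = 0.00246;  (−½·δd/d)² = (-0.5×0.0681)² = 0.00116;  (1·δq/q)² = (1×0.0717)² = 0.00514;  (1·δz/z)² = (1×0.0638)² = 0.00407
δQ/Q = √(0.0128) = 0.113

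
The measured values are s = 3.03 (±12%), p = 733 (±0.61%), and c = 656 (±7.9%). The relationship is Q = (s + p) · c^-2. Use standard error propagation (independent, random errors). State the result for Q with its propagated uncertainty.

Let u = s + p = 736. δu = √(δs² + δp²) = √(0.132 + 20.0) = 4.49, so δu/u = 0.00609.
Q is then a monomial in u, c:
δQ/Q = √((δu/u)² + (-2·δc/c)²) = √(3.71e-05 + 0.0250) = 0.158
Q = 0.00171, so δQ = 0.158 × 0.00171 = 0.000270.

0.00171 ± 0.000270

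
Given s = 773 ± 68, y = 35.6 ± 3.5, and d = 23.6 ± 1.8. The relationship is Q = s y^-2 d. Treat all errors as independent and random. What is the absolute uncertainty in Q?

For a monomial Q ∝ s, y^-2, d, fractional errors add in quadrature:
  (1·δs/s)² = (1×0.0880)² = 0.00774;  (-2·δy/y)² = (-2×0.0983)² = 0.0387;  (1·δd/d)² = (1×0.0763)² = 0.00582
δQ/Q = √(0.0522) = 0.229
Q = 14.4, so δQ = 0.229 × 14.4 = 3.29.

3.29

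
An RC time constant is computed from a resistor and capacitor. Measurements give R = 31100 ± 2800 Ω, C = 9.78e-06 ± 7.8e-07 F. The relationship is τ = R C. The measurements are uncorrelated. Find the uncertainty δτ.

0.0366 s

Products/powers → add relative errors in quadrature, weighted by exponent:
  (1·δR/R)² = (1×0.0900)² = 0.00811;  (1·δC/C)² = (1×0.0798)² = 0.00636
δτ/τ = √(0.0145) = 0.120
τ = 0.304 s, so δτ = 0.120 × 0.304 = 0.0366 s.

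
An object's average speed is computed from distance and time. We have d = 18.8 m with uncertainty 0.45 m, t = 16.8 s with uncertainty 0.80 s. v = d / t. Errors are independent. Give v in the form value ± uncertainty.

1.12 ± 0.0596 m/s

Relative error in a monomial: (δv/v)² = Σ (nᵢ · δxᵢ/xᵢ)².
  (1·δd/d)² = (1×0.0239)² = 0.000573;  (-1·δt/t)² = (-1×0.0476)² = 0.00227
δv/v = √(0.00284) = 0.0533
v = 1.12 m/s, so δv = 0.0533 × 1.12 = 0.0596 m/s.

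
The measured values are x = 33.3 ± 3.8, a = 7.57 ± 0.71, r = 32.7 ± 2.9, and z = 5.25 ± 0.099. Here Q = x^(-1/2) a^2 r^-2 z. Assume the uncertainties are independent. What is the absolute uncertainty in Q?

0.0129

Each factor contributes (exponent × relative error)² to (δQ/Q)²:
  (−½·δx/x)² = (-0.5×0.114)² = 0.00326;  (2·δa/a)² = (2×0.0938)² = 0.0352;  (-2·δr/r)² = (-2×0.0887)² = 0.0315;  (1·δz/z)² = (1×0.0189)² = 0.000356
δQ/Q = √(0.0703) = 0.265
Q = 0.0488, so δQ = 0.265 × 0.0488 = 0.0129.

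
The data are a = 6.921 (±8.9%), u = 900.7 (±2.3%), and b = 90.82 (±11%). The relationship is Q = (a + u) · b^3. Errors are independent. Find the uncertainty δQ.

2.25e+08

Let w = a + u = 907.6. δw = √(δa² + δu²) = √(0.379 + 429) = 20.7, so δw/w = 0.0228.
Q is then a monomial in w, b:
δQ/Q = √((δw/w)² + (3·δb/b)²) = √(0.000521 + 0.109) = 0.331
Q = 6.799e+08, so δQ = 0.331 × 6.799e+08 = 2.25e+08.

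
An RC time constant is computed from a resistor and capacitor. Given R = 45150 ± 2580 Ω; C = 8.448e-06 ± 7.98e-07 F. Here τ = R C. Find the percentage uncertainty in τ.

Relative error in a monomial: (δτ/τ)² = Σ (nᵢ · δxᵢ/xᵢ)².
  (1·δR/R)² = (1×0.0571)² = 0.00327;  (1·δC/C)² = (1×0.0945)² = 0.00892
δτ/τ = √(0.0122) = 0.110

11.0%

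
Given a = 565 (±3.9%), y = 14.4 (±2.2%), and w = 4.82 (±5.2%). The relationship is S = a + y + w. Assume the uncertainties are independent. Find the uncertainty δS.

22.0

Each term contributes (cᵢ δxᵢ)² to (δS)²:
  (δa)² = 486;  (δy)² = 0.100;  (δw)² = 0.0628
δS = √(486) = 22.0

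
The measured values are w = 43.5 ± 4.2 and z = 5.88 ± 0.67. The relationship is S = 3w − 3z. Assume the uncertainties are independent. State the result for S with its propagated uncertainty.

For a sum/difference, combine absolute errors in quadrature:
  (3·δw)² = 159;  (3·δz)² = 4.04
δS = √(163) = 12.8
S = 113.

113 ± 12.8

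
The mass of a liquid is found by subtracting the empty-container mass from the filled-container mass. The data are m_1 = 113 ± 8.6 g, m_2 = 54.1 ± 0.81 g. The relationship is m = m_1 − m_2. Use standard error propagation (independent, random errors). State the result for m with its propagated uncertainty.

m is a linear combination, so absolute uncertainties add in quadrature:
  (δm_1)² = 74.0;  (δm_2)² = 0.656
δm = √(74.6) = 8.64 g
m = 58.9 g.

58.9 ± 8.64 g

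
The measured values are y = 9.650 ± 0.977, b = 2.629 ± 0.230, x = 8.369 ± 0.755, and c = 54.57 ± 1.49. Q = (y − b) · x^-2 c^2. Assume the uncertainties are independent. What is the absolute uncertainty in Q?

Let u = y − b = 7.021. δu = √(δy² + δb²) = √(0.955 + 0.0529) = 1.00, so δu/u = 0.143.
Q is then a monomial in u, x, c:
δQ/Q = √((δu/u)² + (-2·δx/x)² + (2·δc/c)²) = √(0.0204 + 0.0326 + 0.00298) = 0.237
Q = 298.5, so δQ = 0.237 × 298.5 = 70.6.

70.6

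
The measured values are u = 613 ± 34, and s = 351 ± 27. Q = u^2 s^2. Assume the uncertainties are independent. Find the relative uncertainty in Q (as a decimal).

0.190

Each factor contributes (exponent × relative error)² to (δQ/Q)²:
  (2·δu/u)² = (2×0.0555)² = 0.0123;  (2·δs/s)² = (2×0.0769)² = 0.0237
δQ/Q = √(0.0360) = 0.190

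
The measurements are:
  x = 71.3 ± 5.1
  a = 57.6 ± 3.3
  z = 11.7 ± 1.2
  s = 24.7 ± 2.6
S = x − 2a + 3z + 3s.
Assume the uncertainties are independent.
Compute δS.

S is a linear combination, so absolute uncertainties add in quadrature:
  (δx)² = 26.0;  (2·δa)² = 43.6;  (3·δz)² = 13.0;  (3·δs)² = 60.8
δS = √(143) = 12.0

12.0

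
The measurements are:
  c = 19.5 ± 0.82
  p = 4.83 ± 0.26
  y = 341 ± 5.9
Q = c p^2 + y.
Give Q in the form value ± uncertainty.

796 ± 52.9

Let w = c·p^2 = 455. δw/w = √((1·δc/c)² + (2·δp/p)²) = √(0.00177 + 0.0116) = 0.116, so δw = 52.6.
Q = w + y: δQ = √(δw² + δy²) = √(2760 + 34.8) = 52.9
Q = 796.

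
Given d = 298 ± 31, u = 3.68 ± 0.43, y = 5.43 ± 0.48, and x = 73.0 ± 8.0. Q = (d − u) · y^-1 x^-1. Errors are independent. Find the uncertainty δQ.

0.131

Let w = d − u = 294. δw = √(δd² + δu²) = √(961 + 0.185) = 31.0, so δw/w = 0.105.
Q is then a monomial in w, y, x:
δQ/Q = √((δw/w)² + (-1·δy/y)² + (-1·δx/x)²) = √(0.0111 + 0.00781 + 0.0120) = 0.176
Q = 0.743, so δQ = 0.176 × 0.743 = 0.131.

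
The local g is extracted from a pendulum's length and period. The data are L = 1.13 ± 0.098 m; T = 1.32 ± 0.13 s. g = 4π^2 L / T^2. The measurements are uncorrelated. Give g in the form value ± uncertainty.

25.6 ± 5.51 m/s^2

g is a product of powers, so relative uncertainties combine in quadrature:
  (1·δL/L)² = (1×0.0867)² = 0.00752;  (-2·δT/T)² = (-2×0.0985)² = 0.0388
δg/g = √(0.0463) = 0.215
g = 25.6 m/s^2, so δg = 0.215 × 25.6 = 5.51 m/s^2.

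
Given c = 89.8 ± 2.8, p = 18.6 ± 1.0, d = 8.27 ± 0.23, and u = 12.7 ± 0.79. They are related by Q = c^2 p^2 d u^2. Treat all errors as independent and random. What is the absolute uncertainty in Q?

6.63e+08

Q is a product of powers, so relative uncertainties combine in quadrature:
  (2·δc/c)² = (2×0.0312)² = 0.00389;  (2·δp/p)² = (2×0.0538)² = 0.0116;  (1·δd/d)² = (1×0.0278)² = 0.000773;  (2·δu/u)² = (2×0.0622)² = 0.0155
δQ/Q = √(0.0317) = 0.178
Q = 3.72e+09, so δQ = 0.178 × 3.72e+09 = 6.63e+08.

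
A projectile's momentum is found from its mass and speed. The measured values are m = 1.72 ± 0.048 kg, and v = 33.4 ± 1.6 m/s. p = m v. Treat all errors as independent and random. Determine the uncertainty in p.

3.18 kg·m/s

Products/powers → add relative errors in quadrature, weighted by exponent:
  (1·δm/m)² = (1×0.0279)² = 0.000779;  (1·δv/v)² = (1×0.0479)² = 0.00229
δp/p = √(0.00307) = 0.0554
p = 57.4 kg·m/s, so δp = 0.0554 × 57.4 = 3.18 kg·m/s.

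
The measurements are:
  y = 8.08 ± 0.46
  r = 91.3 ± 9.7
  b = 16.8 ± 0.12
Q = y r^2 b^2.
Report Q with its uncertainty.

(1.90 ± 0.419) × 10^7

Each factor contributes (exponent × relative error)² to (δQ/Q)²:
  (1·δy/y)² = (1×0.0569)² = 0.00324;  (2·δr/r)² = (2×0.106)² = 0.0452;  (2·δb/b)² = (2×0.00714)² = 0.000204
δQ/Q = √(0.0486) = 0.220
Q = 1.9e+07, so δQ = 0.220 × 1.9e+07 = 4.19e+06.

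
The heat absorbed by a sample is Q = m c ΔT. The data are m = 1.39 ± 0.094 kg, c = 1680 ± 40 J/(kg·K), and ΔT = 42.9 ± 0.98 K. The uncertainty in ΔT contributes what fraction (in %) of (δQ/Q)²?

9.22%

(δQ/Q)² = (1·δm/m)² + (1·δc/c)² + (1·δΔT/ΔT)²
  m term: (1×0.0676)² = 0.00457
  c term: (1×0.0238)² = 0.000567
  ΔT term: (1×0.0228)² = 0.000522
Total = 0.00566. Share from ΔT = 0.000522/0.00566 = 0.0922.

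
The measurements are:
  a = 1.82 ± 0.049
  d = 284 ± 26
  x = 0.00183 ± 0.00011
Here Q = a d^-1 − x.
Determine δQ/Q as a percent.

13.6%

Let p = a·d^-1 = 0.00641. δp/p = √((1·δa/a)² + (-1·δd/d)²) = √(0.000725 + 0.00838) = 0.0954, so δp = 0.000612.
Q = p − x: δQ = √(δp² + δx²) = √(3.74e-07 + 1.21e-08) = 0.000621
Q = 0.00458, so δQ/Q = 0.000621/0.00458 = 0.136.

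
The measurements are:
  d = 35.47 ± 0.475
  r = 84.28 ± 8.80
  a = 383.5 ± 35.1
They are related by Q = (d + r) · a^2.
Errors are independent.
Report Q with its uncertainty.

Let u = d + r = 119.8. δu = √(δd² + δr²) = √(0.226 + 77.4) = 8.81, so δu/u = 0.0736.
Q is then a monomial in u, a:
δQ/Q = √((δu/u)² + (2·δa/a)²) = √(0.00542 + 0.0335) = 0.197
Q = 1.761e+07, so δQ = 0.197 × 1.761e+07 = 3.47e+06.

(1.761 ± 0.347) × 10^7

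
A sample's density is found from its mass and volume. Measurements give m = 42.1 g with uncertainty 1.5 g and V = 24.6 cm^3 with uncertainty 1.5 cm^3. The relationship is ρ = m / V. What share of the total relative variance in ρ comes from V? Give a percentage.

74.5%

(δρ/ρ)² = (1·δm/m)² + (-1·δV/V)²
  m term: (1×0.0356)² = 0.00127
  V term: (-1×0.0610)² = 0.00372
Total = 0.00499. Share from V = 0.00372/0.00499 = 0.745.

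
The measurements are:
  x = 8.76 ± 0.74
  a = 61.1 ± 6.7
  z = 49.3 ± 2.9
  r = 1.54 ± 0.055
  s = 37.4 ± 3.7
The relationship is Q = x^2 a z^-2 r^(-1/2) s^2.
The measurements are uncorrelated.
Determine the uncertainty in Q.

Products/powers → add relative errors in quadrature, weighted by exponent:
  (2·δx/x)² = (2×0.0845)² = 0.0285;  (1·δa/a)² = (1×0.110)² = 0.0120;  (-2·δz/z)² = (-2×0.0588)² = 0.0138;  (−½·δr/r)² = (-0.5×0.0357)² = 0.000319;  (2·δs/s)² = (2×0.0989)² = 0.0391
δQ/Q = √(0.0939) = 0.306
Q = 2170, so δQ = 0.306 × 2170 = 666.

666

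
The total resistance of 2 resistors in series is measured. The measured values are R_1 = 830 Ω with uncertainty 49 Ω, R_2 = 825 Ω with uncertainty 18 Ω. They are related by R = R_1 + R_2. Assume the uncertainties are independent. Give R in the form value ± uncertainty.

R is a linear combination, so absolute uncertainties add in quadrature:
  (δR_1)² = 2400;  (δR_2)² = 324
δR = √(2720) = 52.2 Ω
R = 1660 Ω.

1660 ± 52.2 Ω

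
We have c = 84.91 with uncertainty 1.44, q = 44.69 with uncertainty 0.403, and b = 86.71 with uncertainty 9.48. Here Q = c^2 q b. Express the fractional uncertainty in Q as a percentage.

11.5%

Relative error in a monomial: (δQ/Q)² = Σ (nᵢ · δxᵢ/xᵢ)².
  (2·δc/c)² = (2×0.0170)² = 0.00115;  (1·δq/q)² = (1×0.00902)² = 8.13e-05;  (1·δb/b)² = (1×0.109)² = 0.0120
δQ/Q = √(0.0132) = 0.115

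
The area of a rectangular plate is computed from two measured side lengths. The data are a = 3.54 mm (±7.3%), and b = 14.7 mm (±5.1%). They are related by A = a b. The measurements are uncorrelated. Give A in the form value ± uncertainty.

Since A is a product/quotient, work with relative uncertainties:
  (1·δa/a)² = (1×0.0730)² = 0.00533;  (1·δb/b)² = (1×0.0510)² = 0.00260
δA/A = √(0.00793) = 0.0891
A = 52.0 mm^2, so δA = 0.0891 × 52.0 = 4.63 mm^2.

52.0 ± 4.63 mm^2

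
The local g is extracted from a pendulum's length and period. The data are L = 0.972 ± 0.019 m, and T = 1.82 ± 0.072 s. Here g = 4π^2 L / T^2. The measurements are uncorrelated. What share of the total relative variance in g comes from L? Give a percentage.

(δg/g)² = (1·δL/L)² + (-2·δT/T)²
  L term: (1×0.0195)² = 0.000382
  T term: (-2×0.0396)² = 0.00626
Total = 0.00664. Share from L = 0.000382/0.00664 = 0.0575.

5.75%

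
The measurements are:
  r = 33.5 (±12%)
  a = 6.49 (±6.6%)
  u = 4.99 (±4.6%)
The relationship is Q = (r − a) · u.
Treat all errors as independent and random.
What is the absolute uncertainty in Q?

Let w = r − a = 27.0. δw = √(δr² + δa²) = √(16.2 + 0.183) = 4.04, so δw/w = 0.150.
Q is then a monomial in w, u:
δQ/Q = √((δw/w)² + (1·δu/u)²) = √(0.0224 + 0.00212) = 0.157
Q = 135, so δQ = 0.157 × 135 = 21.1.

21.1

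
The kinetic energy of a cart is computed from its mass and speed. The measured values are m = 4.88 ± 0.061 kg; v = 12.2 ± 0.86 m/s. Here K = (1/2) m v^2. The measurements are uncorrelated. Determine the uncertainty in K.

51.4 J

Since K is a product/quotient, work with relative uncertainties:
  (1·δm/m)² = (1×0.0125)² = 0.000156;  (2·δv/v)² = (2×0.0705)² = 0.0199
δK/K = √(0.0200) = 0.142
K = 363 J, so δK = 0.142 × 363 = 51.4 J.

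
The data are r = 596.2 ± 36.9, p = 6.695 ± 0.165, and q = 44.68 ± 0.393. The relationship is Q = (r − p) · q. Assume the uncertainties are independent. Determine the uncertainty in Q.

1660

Let u = r − p = 589.5. δu = √(δr² + δp²) = √(1360 + 0.0272) = 36.9, so δu/u = 0.0626.
Q is then a monomial in u, q:
δQ/Q = √((δu/u)² + (1·δq/q)²) = √(0.00392 + 7.74e-05) = 0.0632
Q = 26340, so δQ = 0.0632 × 26340 = 1660.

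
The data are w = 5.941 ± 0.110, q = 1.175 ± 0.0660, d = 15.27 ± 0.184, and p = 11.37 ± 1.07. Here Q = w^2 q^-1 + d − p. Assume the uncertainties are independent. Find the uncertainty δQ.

Let h = w^2·q^-1 = 30.04. δh/h = √((2·δw/w)² + (-1·δq/q)²) = √(0.00137 + 0.00316) = 0.0673, so δh = 2.02.
Q = h + d − p: δQ = √(δh² + δd² + δp²) = √(4.08 + 0.0339 + 1.14) = 2.29

2.29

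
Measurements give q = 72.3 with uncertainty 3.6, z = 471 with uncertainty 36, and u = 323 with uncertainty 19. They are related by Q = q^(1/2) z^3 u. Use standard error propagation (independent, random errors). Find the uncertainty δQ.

Each factor contributes (exponent × relative error)² to (δQ/Q)²:
  (½·δq/q)² = (0.5×0.0498)² = 0.000620;  (3·δz/z)² = (3×0.0764)² = 0.0526;  (1·δu/u)² = (1×0.0588)² = 0.00346
δQ/Q = √(0.0567) = 0.238
Q = 2.87e+11, so δQ = 0.238 × 2.87e+11 = 6.83e+10.

6.83e+10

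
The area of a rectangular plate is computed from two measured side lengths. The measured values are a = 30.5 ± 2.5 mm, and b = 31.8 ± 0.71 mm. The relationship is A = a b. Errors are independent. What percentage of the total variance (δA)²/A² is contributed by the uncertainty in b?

(δA/A)² = (1·δa/a)² + (1·δb/b)²
  a term: (1×0.0820)² = 0.00672
  b term: (1×0.0223)² = 0.000498
Total = 0.00722. Share from b = 0.000498/0.00722 = 0.0691.

6.91%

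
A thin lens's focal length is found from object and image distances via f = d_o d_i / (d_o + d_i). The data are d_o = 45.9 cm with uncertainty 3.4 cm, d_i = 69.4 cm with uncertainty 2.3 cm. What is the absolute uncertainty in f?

1.28 cm

∂f/∂d_o = (d_i/(d_o+d_i))² = 0.362;  ∂f/∂d_i = (d_o/(d_o+d_i))² = 0.158
δf = √((∂f/∂d_o · δd_o)² + (∂f/∂d_i · δd_i)²) = √(1.52 + 0.133) = 1.28 cm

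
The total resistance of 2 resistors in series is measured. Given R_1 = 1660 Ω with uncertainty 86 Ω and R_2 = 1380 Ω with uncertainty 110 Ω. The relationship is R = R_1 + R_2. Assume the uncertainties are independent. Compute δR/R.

Each term contributes (cᵢ δxᵢ)² to (δR)²:
  (δR_1)² = 7400;  (δR_2)² = 12100
δR = √(19500) = 140 Ω
R = 3040 Ω, so δR/R = 140/3040 = 0.0459.

0.0459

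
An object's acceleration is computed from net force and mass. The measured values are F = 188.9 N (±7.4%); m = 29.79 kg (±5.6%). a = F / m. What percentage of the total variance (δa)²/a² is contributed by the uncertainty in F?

63.6%

(δa/a)² = (1·δF/F)² + (-1·δm/m)²
  F term: (1×0.0740)² = 0.00548
  m term: (-1×0.0560)² = 0.00314
Total = 0.00861. Share from F = 0.00548/0.00861 = 0.636.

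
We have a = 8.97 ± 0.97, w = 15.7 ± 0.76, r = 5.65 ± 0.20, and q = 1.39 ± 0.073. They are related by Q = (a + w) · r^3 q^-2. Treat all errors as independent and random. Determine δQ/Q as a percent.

Let u = a + w = 24.7. δu = √(δa² + δw²) = √(0.941 + 0.578) = 1.23, so δu/u = 0.0500.
Q is then a monomial in u, r, q:
δQ/Q = √((δu/u)² + (3·δr/r)² + (-2·δq/q)²) = √(0.00250 + 0.0113 + 0.0110) = 0.157

15.7%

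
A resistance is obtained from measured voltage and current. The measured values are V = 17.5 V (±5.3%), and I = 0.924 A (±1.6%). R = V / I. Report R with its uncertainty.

18.9 ± 1.05 Ω

Relative error in a monomial: (δR/R)² = Σ (nᵢ · δxᵢ/xᵢ)².
  (1·δV/V)² = (1×0.0530)² = 0.00281;  (-1·δI/I)² = (-1×0.0160)² = 0.000256
δR/R = √(0.00307) = 0.0554
R = 18.9 Ω, so δR = 0.0554 × 18.9 = 1.05 Ω.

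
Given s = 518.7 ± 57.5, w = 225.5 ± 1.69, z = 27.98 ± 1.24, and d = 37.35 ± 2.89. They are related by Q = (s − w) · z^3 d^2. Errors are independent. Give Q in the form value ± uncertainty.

Let u = s − w = 293.2. δu = √(δs² + δw²) = √(3310 + 2.86) = 57.5, so δu/u = 0.196.
Q is then a monomial in u, z, d:
δQ/Q = √((δu/u)² + (3·δz/z)² + (2·δd/d)²) = √(0.0385 + 0.0177 + 0.0239) = 0.283
Q = 8.96e+09, so δQ = 0.283 × 8.96e+09 = 2.54e+09.

(8.960 ± 2.54) × 10^9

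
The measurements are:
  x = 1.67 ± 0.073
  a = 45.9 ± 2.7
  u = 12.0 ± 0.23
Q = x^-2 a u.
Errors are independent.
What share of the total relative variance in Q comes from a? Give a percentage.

(δQ/Q)² = (-2·δx/x)² + (1·δa/a)² + (1·δu/u)²
  x term: (-2×0.0437)² = 0.00764
  a term: (1×0.0588)² = 0.00346
  u term: (1×0.0192)² = 0.000367
Total = 0.0115. Share from a = 0.00346/0.0115 = 0.302.

30.2%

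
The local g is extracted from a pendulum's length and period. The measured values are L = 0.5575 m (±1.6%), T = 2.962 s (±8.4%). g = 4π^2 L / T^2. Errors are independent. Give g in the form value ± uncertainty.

Relative error in a monomial: (δg/g)² = Σ (nᵢ · δxᵢ/xᵢ)².
  (1·δL/L)² = (1×0.0160)² = 0.000256;  (-2·δT/T)² = (-2×0.0840)² = 0.0282
δg/g = √(0.0285) = 0.169
g = 2.509 m/s^2, so δg = 0.169 × 2.509 = 0.423 m/s^2.

2.509 ± 0.423 m/s^2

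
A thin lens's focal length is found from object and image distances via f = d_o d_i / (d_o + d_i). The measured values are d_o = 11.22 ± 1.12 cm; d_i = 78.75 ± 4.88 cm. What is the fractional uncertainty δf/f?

0.0877

∂f/∂d_o = (d_i/(d_o+d_i))² = 0.766;  ∂f/∂d_i = (d_o/(d_o+d_i))² = 0.0156
δf = √((∂f/∂d_o · δd_o)² + (∂f/∂d_i · δd_i)²) = √(0.736 + 0.00576) = 0.861 cm
f = 9.821 cm, so δf/f = 0.861/9.821 = 0.0877.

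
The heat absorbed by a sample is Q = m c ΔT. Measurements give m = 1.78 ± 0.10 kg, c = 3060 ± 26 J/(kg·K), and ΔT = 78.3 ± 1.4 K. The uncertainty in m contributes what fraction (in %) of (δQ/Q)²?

89.0%

(δQ/Q)² = (1·δm/m)² + (1·δc/c)² + (1·δΔT/ΔT)²
  m term: (1×0.0562)² = 0.00316
  c term: (1×0.00850)² = 7.22e-05
  ΔT term: (1×0.0179)² = 0.000320
Total = 0.00355. Share from m = 0.00316/0.00355 = 0.890.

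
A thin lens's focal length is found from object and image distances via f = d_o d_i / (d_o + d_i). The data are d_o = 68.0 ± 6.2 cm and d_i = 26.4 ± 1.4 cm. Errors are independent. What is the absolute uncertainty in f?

0.873 cm

∂f/∂d_o = (d_i/(d_o+d_i))² = 0.0782;  ∂f/∂d_i = (d_o/(d_o+d_i))² = 0.519
δf = √((∂f/∂d_o · δd_o)² + (∂f/∂d_i · δd_i)²) = √(0.235 + 0.528) = 0.873 cm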